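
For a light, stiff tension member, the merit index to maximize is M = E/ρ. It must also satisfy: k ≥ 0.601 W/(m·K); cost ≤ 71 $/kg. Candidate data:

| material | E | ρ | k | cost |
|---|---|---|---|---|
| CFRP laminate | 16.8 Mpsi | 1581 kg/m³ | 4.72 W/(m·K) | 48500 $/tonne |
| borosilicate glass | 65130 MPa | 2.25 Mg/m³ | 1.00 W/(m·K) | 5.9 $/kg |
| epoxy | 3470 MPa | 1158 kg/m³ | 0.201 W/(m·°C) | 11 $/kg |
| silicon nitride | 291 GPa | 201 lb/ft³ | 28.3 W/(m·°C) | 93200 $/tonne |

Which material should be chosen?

Screen on constraints: k ≥ 0.601 W/(m·K); cost ≤ 71 $/kg. Survivors: CFRP laminate, borosilicate glass.
In SI units:
  CFRP laminate: E = 115.8 GPa, ρ = 1581 kg/m³
  borosilicate glass: E = 65.13 GPa, ρ = 2250 kg/m³
  CFRP laminate: M = 73.3 MN·m/kg
  borosilicate glass: M = 28.9 MN·m/kg
CFRP laminate ranks first.

CFRP laminate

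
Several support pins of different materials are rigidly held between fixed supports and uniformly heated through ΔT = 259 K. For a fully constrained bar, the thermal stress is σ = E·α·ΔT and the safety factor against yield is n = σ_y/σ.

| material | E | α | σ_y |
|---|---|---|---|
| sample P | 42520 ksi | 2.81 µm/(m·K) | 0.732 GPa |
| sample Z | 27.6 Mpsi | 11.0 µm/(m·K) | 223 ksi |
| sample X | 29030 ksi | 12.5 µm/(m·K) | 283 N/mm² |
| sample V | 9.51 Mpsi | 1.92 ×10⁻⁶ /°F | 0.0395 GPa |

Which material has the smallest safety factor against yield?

Per material, after unit conversion:
  sample P: E = 293.2, α = 2.81, σ_y = 732.0 → σ = 213 MPa, n = 3.43
  sample Z: E = 190.3, α = 11.0, σ_y = 1538 → σ = 542 MPa, n = 2.84
  sample X: E = 200.2, α = 12.5, σ_y = 283.0 → σ = 648 MPa, n = 0.437
  sample V: E = 65.57, α = 3.46, σ_y = 39.50 → σ = 58.7 MPa, n = 0.673
The minimum is sample X at n = 0.437.

sample X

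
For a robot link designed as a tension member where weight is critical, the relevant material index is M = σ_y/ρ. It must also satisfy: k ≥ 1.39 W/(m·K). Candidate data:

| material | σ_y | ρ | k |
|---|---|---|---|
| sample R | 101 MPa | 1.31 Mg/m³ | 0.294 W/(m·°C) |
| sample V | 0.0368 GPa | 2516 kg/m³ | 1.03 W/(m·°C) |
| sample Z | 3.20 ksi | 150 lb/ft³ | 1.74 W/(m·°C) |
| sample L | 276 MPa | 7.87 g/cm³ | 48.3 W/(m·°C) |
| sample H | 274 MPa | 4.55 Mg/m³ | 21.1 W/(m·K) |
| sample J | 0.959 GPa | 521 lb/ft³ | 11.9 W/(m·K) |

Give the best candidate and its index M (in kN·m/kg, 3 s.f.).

Screen on constraints: k ≥ 1.39 W/(m·K). Survivors: sample Z, sample L, sample H, sample J.
Convert each candidate to consistent units, then evaluate M:
  sample Z: σ_y = 22.06 MPa, ρ = 2403 kg/m³
  sample L: σ_y = 276.0 MPa, ρ = 7870 kg/m³
  sample H: σ_y = 274.0 MPa, ρ = 4550 kg/m³
  sample J: σ_y = 959.0 MPa, ρ = 8346 kg/m³
  sample J: M = 115 kN·m/kg
  sample H: M = 60.2 kN·m/kg
  sample L: M = 35.1 kN·m/kg
  sample Z: M = 9.18 kN·m/kg
The maximum is for sample J.

sample J, M = 115 kN·m/kg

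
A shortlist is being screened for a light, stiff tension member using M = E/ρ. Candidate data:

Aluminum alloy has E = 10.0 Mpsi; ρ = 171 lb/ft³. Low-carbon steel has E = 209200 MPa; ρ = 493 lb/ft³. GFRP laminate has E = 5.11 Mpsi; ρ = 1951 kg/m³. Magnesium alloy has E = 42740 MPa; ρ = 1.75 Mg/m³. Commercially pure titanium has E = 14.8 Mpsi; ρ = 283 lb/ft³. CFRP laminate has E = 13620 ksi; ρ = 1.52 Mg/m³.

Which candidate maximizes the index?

Normalizing units and computing the index:
  aluminum alloy: E = 68.95 GPa, ρ = 2739 kg/m³
  low-carbon steel: E = 209.2 GPa, ρ = 7897 kg/m³
  GFRP laminate: E = 35.23 GPa, ρ = 1951 kg/m³
  magnesium alloy: E = 42.74 GPa, ρ = 1750 kg/m³
  commercially pure titanium: E = 102.0 GPa, ρ = 4533 kg/m³
  CFRP laminate: E = 93.91 GPa, ρ = 1520 kg/m³
  CFRP laminate: M = 61.8 MN·m/kg
  low-carbon steel: M = 26.5 MN·m/kg
  aluminum alloy: M = 25.2 MN·m/kg
  magnesium alloy: M = 24.4 MN·m/kg
  commercially pure titanium: M = 22.5 MN·m/kg
  GFRP laminate: M = 18.1 MN·m/kg
CFRP laminate has the largest M.

CFRP laminate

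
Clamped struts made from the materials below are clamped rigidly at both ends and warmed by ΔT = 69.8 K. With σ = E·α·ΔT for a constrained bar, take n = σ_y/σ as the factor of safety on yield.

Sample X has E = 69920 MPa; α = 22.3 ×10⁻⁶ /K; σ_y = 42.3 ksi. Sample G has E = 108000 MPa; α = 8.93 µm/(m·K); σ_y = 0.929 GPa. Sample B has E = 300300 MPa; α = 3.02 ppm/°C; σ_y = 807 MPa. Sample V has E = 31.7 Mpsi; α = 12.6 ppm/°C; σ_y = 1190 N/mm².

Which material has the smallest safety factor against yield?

In consistent units (E in GPa, α in ×10⁻⁶/K, σ_y in MPa):
  sample X: E = 69.92, α = 22.3, σ_y = 291.6 → σ = 109 MPa, n = 2.68
  sample G: E = 108.0, α = 8.93, σ_y = 929.0 → σ = 67.3 MPa, n = 13.8
  sample B: E = 300.3, α = 3.02, σ_y = 807.0 → σ = 63.3 MPa, n = 12.7
  sample V: E = 218.6, α = 12.6, σ_y = 1190 → σ = 192 MPa, n = 6.19
The minimum is sample X at n = 2.68.

sample X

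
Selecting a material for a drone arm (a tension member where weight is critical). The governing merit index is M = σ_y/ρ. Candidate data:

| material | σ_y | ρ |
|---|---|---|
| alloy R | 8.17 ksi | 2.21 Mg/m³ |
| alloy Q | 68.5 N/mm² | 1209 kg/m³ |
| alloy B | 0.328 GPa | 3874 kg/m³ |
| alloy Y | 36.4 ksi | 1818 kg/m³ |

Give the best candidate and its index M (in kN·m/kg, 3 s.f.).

alloy Y, M = 138 kN·m/kg

Convert each candidate to consistent units, then evaluate M:
  alloy R: σ_y = 56.33 MPa, ρ = 2210 kg/m³
  alloy Q: σ_y = 68.50 MPa, ρ = 1209 kg/m³
  alloy B: σ_y = 328.0 MPa, ρ = 3874 kg/m³
  alloy Y: σ_y = 251.0 MPa, ρ = 1818 kg/m³
  alloy Y: M = 138 kN·m/kg
  alloy B: M = 84.7 kN·m/kg
  alloy Q: M = 56.7 kN·m/kg
  alloy R: M = 25.5 kN·m/kg
Alloy Y ranks first.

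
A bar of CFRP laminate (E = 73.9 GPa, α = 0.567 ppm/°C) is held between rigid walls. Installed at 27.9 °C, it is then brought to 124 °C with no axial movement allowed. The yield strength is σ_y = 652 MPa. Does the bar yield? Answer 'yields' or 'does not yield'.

ΔT = 96.10 K. Constrained thermal stress σ = E·α·ΔT = 73.90×10³ MPa × 0.567×10⁻⁶ × 96.10 = 4.03 MPa (compressive).
Compare to σ_y = 652 MPa: σ < σ_y, so it does not yield.

does not yield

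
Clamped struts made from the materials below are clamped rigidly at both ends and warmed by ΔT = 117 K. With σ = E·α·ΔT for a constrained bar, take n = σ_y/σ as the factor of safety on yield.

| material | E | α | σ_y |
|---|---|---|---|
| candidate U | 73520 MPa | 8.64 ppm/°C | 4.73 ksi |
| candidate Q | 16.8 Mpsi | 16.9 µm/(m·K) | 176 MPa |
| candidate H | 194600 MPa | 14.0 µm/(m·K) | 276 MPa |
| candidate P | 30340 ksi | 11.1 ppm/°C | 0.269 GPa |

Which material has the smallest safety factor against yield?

candidate U

In consistent units (E in GPa, α in ×10⁻⁶/K, σ_y in MPa):
  candidate U: E = 73.52, α = 8.64, σ_y = 32.61 → σ = 74.3 MPa, n = 0.439
  candidate Q: E = 115.8, α = 16.9, σ_y = 176.0 → σ = 229 MPa, n = 0.768
  candidate H: E = 194.6, α = 14.0, σ_y = 276.0 → σ = 319 MPa, n = 0.866
  candidate P: E = 209.2, α = 11.1, σ_y = 269.0 → σ = 272 MPa, n = 0.990
Candidate U has the lowest safety factor, n = 0.439.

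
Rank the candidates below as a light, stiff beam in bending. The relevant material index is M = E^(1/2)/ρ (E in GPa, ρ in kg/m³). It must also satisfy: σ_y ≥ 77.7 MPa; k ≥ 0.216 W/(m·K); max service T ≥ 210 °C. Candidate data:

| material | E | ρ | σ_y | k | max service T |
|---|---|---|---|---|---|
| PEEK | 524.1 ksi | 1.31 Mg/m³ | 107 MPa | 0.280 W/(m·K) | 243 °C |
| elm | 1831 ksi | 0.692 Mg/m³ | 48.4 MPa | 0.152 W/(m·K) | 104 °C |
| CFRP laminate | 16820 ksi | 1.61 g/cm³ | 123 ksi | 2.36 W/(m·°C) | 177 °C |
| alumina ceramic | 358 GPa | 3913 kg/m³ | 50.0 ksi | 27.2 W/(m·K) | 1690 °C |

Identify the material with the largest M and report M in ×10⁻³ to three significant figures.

alumina ceramic, M = 4.84×10⁻³

Screen on constraints: σ_y ≥ 77.7 MPa; k ≥ 0.216 W/(m·K); max service T ≥ 210 °C. Survivors: PEEK, alumina ceramic.
After converting to SI:
  PEEK: E = 3.614 GPa, ρ = 1310 kg/m³
  alumina ceramic: E = 358.0 GPa, ρ = 3913 kg/m³
  alumina ceramic: M = 4.84×10⁻³
  PEEK: M = 1.45×10⁻³
Alumina ceramic ranks first.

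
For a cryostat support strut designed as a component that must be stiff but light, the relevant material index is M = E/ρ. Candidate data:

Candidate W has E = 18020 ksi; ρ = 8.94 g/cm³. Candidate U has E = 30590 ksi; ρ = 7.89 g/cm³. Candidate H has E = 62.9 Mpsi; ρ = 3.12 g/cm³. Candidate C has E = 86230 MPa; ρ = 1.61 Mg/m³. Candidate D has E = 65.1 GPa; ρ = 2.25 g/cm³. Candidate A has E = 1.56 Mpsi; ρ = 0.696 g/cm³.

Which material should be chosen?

Putting every candidate on a common basis:
  candidate W: E = 124.2 GPa, ρ = 8940 kg/m³
  candidate U: E = 210.9 GPa, ρ = 7890 kg/m³
  candidate H: E = 433.7 GPa, ρ = 3120 kg/m³
  candidate C: E = 86.23 GPa, ρ = 1610 kg/m³
  candidate D: E = 65.10 GPa, ρ = 2250 kg/m³
  candidate A: E = 10.76 GPa, ρ = 696.0 kg/m³
  candidate H: M = 139 MN·m/kg
  candidate C: M = 53.6 MN·m/kg
  candidate D: M = 28.9 MN·m/kg
  candidate U: M = 26.7 MN·m/kg
  candidate A: M = 15.5 MN·m/kg
  candidate W: M = 13.9 MN·m/kg
Highest index: candidate H.

candidate H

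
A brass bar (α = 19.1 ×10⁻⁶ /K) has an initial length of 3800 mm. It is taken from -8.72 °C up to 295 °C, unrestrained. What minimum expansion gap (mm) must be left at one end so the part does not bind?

ΔT = 295 − (-8.72) = 303.7 K.
ΔL = α·L₀·ΔT = 19.1×10⁻⁶ × 3800 mm × 303.7 K = 22.0 mm.

22.0 mm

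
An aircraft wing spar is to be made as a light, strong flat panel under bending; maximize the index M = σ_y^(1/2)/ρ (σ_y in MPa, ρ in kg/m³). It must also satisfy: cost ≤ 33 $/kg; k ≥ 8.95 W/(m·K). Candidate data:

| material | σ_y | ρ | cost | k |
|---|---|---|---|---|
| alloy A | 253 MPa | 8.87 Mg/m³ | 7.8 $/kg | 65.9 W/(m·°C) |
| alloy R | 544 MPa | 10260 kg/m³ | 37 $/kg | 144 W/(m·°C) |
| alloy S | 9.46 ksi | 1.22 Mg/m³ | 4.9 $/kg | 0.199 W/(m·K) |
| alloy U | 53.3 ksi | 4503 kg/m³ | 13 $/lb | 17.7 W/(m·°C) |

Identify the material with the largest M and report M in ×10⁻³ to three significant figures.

Screen on constraints: cost ≤ 33 $/kg; k ≥ 8.95 W/(m·K). Survivors: alloy A, alloy U.
Putting every candidate on a common basis:
  alloy A: σ_y = 253.0 MPa, ρ = 8870 kg/m³
  alloy U: σ_y = 367.5 MPa, ρ = 4503 kg/m³
  alloy U: M = 4.26×10⁻³
  alloy A: M = 1.79×10⁻³
Alloy U ranks first.

alloy U, M = 4.26×10⁻³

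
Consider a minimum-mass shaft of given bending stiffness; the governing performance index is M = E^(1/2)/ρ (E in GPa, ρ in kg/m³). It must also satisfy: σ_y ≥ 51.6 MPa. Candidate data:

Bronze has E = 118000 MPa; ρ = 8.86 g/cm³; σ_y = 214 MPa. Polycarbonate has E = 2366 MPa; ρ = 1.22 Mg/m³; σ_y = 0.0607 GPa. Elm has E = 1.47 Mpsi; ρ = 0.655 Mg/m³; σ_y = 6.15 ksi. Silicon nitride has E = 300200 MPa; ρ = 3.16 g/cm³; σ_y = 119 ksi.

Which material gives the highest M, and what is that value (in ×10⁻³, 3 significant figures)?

silicon nitride, M = 5.48×10⁻³

Screen on constraints: σ_y ≥ 51.6 MPa. Survivors: bronze, polycarbonate, silicon nitride.
Putting every candidate on a common basis:
  bronze: E = 118.0 GPa, ρ = 8860 kg/m³
  polycarbonate: E = 2.366 GPa, ρ = 1220 kg/m³
  silicon nitride: E = 300.2 GPa, ρ = 3160 kg/m³
  silicon nitride: M = 5.48×10⁻³
  polycarbonate: M = 1.26×10⁻³
  bronze: M = 1.23×10⁻³
Silicon nitride ranks first.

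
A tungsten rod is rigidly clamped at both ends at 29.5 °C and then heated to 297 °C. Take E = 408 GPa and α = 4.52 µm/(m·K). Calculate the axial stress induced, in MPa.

ΔT = 267.5 K. Constrained thermal stress σ = E·α·ΔT = 408.0×10³ MPa × 4.52×10⁻⁶ × 267.5 = 493 MPa (compressive).

493 MPa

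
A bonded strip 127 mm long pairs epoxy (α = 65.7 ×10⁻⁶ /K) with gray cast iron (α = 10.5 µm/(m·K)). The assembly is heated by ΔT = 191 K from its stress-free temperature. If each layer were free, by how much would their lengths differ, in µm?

1340 µm

Δα = |65.7 − 10.5|×10⁻⁶/K = 55.2×10⁻⁶/K.
ΔL_mismatch = Δα·L·ΔT = 55.2×10⁻⁶ × 127.0 mm × 191.0 K = 1340 µm.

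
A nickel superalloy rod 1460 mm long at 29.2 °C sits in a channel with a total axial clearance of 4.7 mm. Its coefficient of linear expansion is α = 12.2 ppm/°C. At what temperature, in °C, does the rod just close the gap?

293 °C

α·L₀·ΔT = 4.7 mm ⇒ ΔT = 4.7 / (12.2×10⁻⁶ × 1460.0) = 263.9 K.
T = 29.2 + 263.9 = 293.1 °C.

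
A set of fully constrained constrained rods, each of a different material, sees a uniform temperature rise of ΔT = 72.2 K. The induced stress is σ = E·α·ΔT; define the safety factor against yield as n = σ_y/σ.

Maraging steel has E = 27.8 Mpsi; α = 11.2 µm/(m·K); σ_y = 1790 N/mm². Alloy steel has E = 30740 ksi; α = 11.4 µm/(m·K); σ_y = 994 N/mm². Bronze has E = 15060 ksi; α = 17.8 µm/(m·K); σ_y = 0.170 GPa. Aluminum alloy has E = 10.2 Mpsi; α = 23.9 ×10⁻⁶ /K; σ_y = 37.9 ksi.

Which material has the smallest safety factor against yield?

Per material, after unit conversion:
  maraging steel: E = 191.7, α = 11.2, σ_y = 1790 → σ = 155 MPa, n = 11.5
  alloy steel: E = 211.9, α = 11.4, σ_y = 994.0 → σ = 174 MPa, n = 5.70
  bronze: E = 103.8, α = 17.8, σ_y = 170.0 → σ = 133 MPa, n = 1.27
  aluminum alloy: E = 70.33, α = 23.9, σ_y = 261.3 → σ = 121 MPa, n = 2.15
Bronze has the lowest safety factor, n = 1.27.

bronze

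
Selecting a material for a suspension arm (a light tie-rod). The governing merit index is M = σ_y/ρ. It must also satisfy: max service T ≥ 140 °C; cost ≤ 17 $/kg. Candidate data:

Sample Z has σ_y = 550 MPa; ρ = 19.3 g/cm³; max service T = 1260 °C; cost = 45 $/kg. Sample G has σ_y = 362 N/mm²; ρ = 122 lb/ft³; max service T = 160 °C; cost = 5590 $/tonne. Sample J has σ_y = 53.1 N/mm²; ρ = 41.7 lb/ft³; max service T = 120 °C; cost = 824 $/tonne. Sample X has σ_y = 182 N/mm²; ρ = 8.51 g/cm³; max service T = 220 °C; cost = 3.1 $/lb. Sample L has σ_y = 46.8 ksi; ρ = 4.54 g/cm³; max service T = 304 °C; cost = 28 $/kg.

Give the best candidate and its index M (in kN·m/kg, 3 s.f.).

Screen on constraints: max service T ≥ 140 °C; cost ≤ 17 $/kg. Survivors: sample G, sample X.
In SI units:
  sample G: σ_y = 362.0 MPa, ρ = 1954 kg/m³
  sample X: σ_y = 182.0 MPa, ρ = 8510 kg/m³
  sample G: M = 185 kN·m/kg
  sample X: M = 21.4 kN·m/kg
Sample G ranks first.

sample G, M = 185 kN·m/kg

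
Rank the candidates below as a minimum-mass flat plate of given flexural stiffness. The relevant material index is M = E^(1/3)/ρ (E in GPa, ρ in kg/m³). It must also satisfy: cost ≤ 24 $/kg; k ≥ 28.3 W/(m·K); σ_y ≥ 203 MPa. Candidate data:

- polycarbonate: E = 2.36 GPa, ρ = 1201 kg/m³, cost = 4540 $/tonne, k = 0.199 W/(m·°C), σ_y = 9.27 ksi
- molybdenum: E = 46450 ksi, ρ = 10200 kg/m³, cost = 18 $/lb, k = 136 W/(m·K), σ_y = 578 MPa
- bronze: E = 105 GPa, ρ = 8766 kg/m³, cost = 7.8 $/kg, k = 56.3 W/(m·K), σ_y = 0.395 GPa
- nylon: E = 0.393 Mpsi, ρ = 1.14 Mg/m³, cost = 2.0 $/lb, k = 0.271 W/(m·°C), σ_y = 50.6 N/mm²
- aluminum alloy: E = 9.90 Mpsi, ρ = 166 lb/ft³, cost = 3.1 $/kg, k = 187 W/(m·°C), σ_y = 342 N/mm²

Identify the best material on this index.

Screen on constraints: cost ≤ 24 $/kg; k ≥ 28.3 W/(m·K); σ_y ≥ 203 MPa. Survivors: bronze, aluminum alloy.
Putting every candidate on a common basis:
  bronze: E = 105.0 GPa, ρ = 8766 kg/m³
  aluminum alloy: E = 68.26 GPa, ρ = 2659 kg/m³
  aluminum alloy: M = 1.54×10⁻³
  bronze: M = 0.538×10⁻³
Highest index: aluminum alloy.

aluminum alloy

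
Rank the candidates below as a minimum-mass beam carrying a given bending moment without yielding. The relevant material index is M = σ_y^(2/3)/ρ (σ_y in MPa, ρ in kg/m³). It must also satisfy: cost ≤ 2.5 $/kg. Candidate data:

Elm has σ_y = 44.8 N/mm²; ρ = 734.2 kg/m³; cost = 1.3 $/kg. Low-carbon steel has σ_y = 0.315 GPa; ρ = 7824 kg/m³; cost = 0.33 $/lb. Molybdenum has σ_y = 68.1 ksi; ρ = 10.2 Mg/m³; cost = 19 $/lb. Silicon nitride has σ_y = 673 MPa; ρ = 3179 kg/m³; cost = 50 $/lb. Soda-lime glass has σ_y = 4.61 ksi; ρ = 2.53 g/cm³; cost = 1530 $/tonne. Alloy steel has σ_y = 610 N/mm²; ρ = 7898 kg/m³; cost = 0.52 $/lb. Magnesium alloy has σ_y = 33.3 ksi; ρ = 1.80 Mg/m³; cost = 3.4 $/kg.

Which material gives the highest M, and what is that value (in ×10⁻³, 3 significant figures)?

Screen on constraints: cost ≤ 2.5 $/kg. Survivors: elm, low-carbon steel, soda-lime glass, alloy steel.
Normalizing units and computing the index:
  elm: σ_y = 44.80 MPa, ρ = 734.2 kg/m³
  low-carbon steel: σ_y = 315.0 MPa, ρ = 7824 kg/m³
  soda-lime glass: σ_y = 31.78 MPa, ρ = 2530 kg/m³
  alloy steel: σ_y = 610.0 MPa, ρ = 7898 kg/m³
  elm: M = 17.2×10⁻³
  alloy steel: M = 9.11×10⁻³
  low-carbon steel: M = 5.92×10⁻³
  soda-lime glass: M = 3.97×10⁻³
Elm ranks first.

elm, M = 17.2×10⁻³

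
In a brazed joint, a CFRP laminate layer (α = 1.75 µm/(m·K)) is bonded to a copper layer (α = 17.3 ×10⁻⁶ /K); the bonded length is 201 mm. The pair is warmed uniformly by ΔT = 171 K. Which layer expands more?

copper

α(CFRP laminate) = 1.75×10⁻⁶/K vs α(copper) = 17.3×10⁻⁶/K.
Higher α expands more for the same ΔT: copper.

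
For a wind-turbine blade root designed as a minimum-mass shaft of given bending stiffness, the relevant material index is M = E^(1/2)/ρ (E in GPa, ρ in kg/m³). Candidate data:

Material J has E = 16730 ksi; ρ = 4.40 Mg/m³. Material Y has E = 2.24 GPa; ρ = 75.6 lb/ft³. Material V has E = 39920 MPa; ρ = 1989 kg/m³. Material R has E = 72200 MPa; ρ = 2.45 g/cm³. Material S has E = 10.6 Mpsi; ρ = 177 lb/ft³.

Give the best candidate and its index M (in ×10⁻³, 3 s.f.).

material R, M = 3.47×10⁻³

Convert each candidate to consistent units, then evaluate M:
  material J: E = 115.3 GPa, ρ = 4400 kg/m³
  material Y: E = 2.240 GPa, ρ = 1211 kg/m³
  material V: E = 39.92 GPa, ρ = 1989 kg/m³
  material R: E = 72.20 GPa, ρ = 2450 kg/m³
  material S: E = 73.08 GPa, ρ = 2835 kg/m³
  material R: M = 3.47×10⁻³
  material V: M = 3.18×10⁻³
  material S: M = 3.02×10⁻³
  material J: M = 2.44×10⁻³
  material Y: M = 1.24×10⁻³
The maximum is for material R.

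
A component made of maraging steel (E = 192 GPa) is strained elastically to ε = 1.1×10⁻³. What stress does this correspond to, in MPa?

211 MPa

σ = E·ε = 192000 MPa × 1.1×10⁻³ = 211 MPa.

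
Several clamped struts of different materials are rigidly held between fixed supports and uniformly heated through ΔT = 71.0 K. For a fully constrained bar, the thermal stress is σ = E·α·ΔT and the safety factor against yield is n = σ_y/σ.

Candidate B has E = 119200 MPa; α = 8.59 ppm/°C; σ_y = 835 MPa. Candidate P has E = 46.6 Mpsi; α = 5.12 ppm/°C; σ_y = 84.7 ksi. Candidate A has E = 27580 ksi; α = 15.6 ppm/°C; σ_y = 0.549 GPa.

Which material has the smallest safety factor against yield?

candidate A

Converting E to GPa, α to ×10⁻⁶/K, σ_y to MPa, then σ and n for each:
  candidate B: E = 119.2, α = 8.59, σ_y = 835.0 → σ = 72.7 MPa, n = 11.5
  candidate P: E = 321.3, α = 5.12, σ_y = 584.0 → σ = 117 MPa, n = 5.00
  candidate A: E = 190.2, α = 15.6, σ_y = 549.0 → σ = 211 MPa, n = 2.61
The minimum is candidate A at n = 2.61.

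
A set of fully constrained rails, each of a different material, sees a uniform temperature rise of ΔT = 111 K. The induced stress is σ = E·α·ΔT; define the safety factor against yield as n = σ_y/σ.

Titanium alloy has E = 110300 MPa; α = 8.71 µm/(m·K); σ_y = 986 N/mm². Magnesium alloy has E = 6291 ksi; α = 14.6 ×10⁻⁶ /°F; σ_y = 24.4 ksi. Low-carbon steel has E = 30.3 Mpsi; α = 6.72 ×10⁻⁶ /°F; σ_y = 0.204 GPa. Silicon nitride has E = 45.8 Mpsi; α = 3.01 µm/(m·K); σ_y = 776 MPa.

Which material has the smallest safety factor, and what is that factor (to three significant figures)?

low-carbon steel, n = 0.727

Per material, after unit conversion:
  titanium alloy: E = 110.3, α = 8.71, σ_y = 986.0 → σ = 107 MPa, n = 9.25
  magnesium alloy: E = 43.37, α = 26.3, σ_y = 168.2 → σ = 127 MPa, n = 1.33
  low-carbon steel: E = 208.9, α = 12.1, σ_y = 204.0 → σ = 280 MPa, n = 0.727
  silicon nitride: E = 315.8, α = 3.01, σ_y = 776.0 → σ = 106 MPa, n = 7.36
Low-carbon steel has the lowest safety factor, n = 0.727.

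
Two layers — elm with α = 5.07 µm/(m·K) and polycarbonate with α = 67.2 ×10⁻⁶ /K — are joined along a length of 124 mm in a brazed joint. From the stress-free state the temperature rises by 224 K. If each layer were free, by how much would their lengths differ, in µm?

1730 µm

Δα = |5.07 − 67.2|×10⁻⁶/K = 62.1×10⁻⁶/K.
ΔL_mismatch = Δα·L·ΔT = 62.1×10⁻⁶ × 124.0 mm × 224.0 K = 1730 µm.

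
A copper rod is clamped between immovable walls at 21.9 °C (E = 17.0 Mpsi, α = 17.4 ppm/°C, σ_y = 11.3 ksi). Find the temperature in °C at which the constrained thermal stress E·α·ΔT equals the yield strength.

60.1 °C

E = 17.0 Mpsi = 117.2 GPa.
σ_y = 11.3 ksi = 77.91 MPa.
E·α·ΔT = 77.91 MPa ⇒ ΔT = 77.91 / (117.2×10³ × 17.4×10⁻⁶) = 38.20 K.
T = 21.9 + 38.20 = 60.10 °C.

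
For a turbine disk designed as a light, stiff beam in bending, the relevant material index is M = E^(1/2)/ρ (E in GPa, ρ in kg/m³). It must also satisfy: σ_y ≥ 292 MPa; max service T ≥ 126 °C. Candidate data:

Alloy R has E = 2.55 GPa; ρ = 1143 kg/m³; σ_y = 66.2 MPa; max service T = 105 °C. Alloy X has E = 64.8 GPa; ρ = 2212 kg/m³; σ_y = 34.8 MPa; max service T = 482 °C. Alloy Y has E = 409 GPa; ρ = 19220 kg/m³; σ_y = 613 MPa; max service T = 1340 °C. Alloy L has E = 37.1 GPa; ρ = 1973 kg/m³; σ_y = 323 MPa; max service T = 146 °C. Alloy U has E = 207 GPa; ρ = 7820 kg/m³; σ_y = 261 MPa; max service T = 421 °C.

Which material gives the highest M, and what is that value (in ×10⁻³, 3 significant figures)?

alloy L, M = 3.09×10⁻³

Screen on constraints: σ_y ≥ 292 MPa; max service T ≥ 126 °C. Survivors: alloy Y, alloy L.
Computing M directly (units already consistent):
  alloy L: M = 3.09×10⁻³
  alloy Y: M = 1.05×10⁻³
Alloy L has the largest M.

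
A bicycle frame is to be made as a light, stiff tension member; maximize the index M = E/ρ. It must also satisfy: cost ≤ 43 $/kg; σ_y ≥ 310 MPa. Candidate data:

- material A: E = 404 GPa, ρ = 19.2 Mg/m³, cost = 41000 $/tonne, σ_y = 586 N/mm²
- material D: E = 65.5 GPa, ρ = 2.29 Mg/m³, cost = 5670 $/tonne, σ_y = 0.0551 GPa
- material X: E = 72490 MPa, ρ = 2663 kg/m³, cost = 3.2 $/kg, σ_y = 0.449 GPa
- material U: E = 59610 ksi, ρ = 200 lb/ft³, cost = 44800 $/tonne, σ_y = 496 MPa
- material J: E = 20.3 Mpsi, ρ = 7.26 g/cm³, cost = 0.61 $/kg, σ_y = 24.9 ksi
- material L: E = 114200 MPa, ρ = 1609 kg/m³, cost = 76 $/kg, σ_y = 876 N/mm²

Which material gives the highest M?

Screen on constraints: cost ≤ 43 $/kg; σ_y ≥ 310 MPa. Survivors: material A, material X.
In SI units:
  material A: E = 404.0 GPa, ρ = 19200 kg/m³
  material X: E = 72.49 GPa, ρ = 2663 kg/m³
  material X: M = 27.2 MN·m/kg
  material A: M = 21.0 MN·m/kg
The maximum is for material X.

material X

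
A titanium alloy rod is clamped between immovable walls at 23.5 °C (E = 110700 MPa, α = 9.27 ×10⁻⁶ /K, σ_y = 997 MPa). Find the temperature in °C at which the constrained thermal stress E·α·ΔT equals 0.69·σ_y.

694 °C

E = 110700 MPa = 110.7 GPa.
E·α·ΔT = 687.9 MPa ⇒ ΔT = 687.9 / (110.7×10³ × 9.27×10⁻⁶) = 670.4 K.
T = 23.5 + 670.4 = 693.9 °C.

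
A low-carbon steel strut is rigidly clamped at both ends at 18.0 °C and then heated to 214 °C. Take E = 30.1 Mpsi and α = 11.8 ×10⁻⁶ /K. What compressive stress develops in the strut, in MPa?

E = 30.1 Mpsi = 207.5 GPa.
ΔT = 196.0 K. Constrained thermal stress σ = E·α·ΔT = 207.5×10³ MPa × 11.8×10⁻⁶ × 196.0 = 480 MPa (compressive).

480 MPa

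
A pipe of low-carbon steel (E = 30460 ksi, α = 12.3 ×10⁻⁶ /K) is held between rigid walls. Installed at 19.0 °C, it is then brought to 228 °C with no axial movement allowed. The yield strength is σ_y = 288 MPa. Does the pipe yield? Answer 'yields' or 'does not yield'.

E = 30460 ksi = 210.0 GPa.
ΔT = 209.0 K. Constrained thermal stress σ = E·α·ΔT = 210.0×10³ MPa × 12.3×10⁻⁶ × 209.0 = 540 MPa (compressive).
Compare to σ_y = 288 MPa: σ ≥ σ_y, so it yields.

yields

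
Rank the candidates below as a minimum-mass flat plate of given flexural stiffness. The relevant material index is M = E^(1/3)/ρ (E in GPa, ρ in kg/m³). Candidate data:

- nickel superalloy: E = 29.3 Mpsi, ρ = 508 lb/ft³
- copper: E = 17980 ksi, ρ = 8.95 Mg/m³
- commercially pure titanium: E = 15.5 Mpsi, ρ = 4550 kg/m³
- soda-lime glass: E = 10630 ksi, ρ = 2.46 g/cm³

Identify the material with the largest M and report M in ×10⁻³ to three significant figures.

In SI units:
  nickel superalloy: E = 202.0 GPa, ρ = 8137 kg/m³
  copper: E = 124.0 GPa, ρ = 8950 kg/m³
  commercially pure titanium: E = 106.9 GPa, ρ = 4550 kg/m³
  soda-lime glass: E = 73.29 GPa, ρ = 2460 kg/m³
  soda-lime glass: M = 1.70×10⁻³
  commercially pure titanium: M = 1.04×10⁻³
  nickel superalloy: M = 0.721×10⁻³
  copper: M = 0.557×10⁻³
The maximum is for soda-lime glass.

soda-lime glass, M = 1.70×10⁻³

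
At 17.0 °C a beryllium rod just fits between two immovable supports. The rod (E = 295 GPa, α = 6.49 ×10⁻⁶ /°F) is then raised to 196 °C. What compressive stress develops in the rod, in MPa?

617 MPa

α = 6.49×10⁻⁶/°F × 9/5 = 11.7×10⁻⁶/K.
ΔT = 179.0 K. Constrained thermal stress σ = E·α·ΔT = 295.0×10³ MPa × 11.7×10⁻⁶ × 179.0 = 617 MPa (compressive).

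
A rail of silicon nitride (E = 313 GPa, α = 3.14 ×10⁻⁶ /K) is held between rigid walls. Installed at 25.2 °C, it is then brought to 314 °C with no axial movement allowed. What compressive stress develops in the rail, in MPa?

ΔT = 288.8 K. Constrained thermal stress σ = E·α·ΔT = 313.0×10³ MPa × 3.14×10⁻⁶ × 288.8 = 284 MPa (compressive).

284 MPa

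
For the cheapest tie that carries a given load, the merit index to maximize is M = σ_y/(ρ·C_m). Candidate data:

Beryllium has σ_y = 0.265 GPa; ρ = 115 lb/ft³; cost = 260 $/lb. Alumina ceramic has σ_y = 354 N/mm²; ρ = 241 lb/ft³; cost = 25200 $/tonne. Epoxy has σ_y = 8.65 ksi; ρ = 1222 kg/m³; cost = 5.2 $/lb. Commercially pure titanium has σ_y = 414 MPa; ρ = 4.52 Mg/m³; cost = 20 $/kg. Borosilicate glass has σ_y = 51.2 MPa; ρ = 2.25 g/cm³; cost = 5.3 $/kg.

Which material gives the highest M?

Normalizing units and computing the index:
  beryllium: σ_y = 265.0 MPa, ρ = 1842 kg/m³, cost = 573.2 $/kg
  alumina ceramic: σ_y = 354.0 MPa, ρ = 3860 kg/m³, cost = 25.20 $/kg
  epoxy: σ_y = 59.64 MPa, ρ = 1222 kg/m³, cost = 11.46 $/kg
  commercially pure titanium: σ_y = 414.0 MPa, ρ = 4520 kg/m³, cost = 20.00 $/kg
  borosilicate glass: σ_y = 51.20 MPa, ρ = 2250 kg/m³, cost = 5.300 $/kg
  commercially pure titanium: M = 4.58 kN·m per $
  borosilicate glass: M = 4.29 kN·m per $
  epoxy: M = 4.26 kN·m per $
  alumina ceramic: M = 3.64 kN·m per $
  beryllium: M = 0.251 kN·m per $
Commercially pure titanium has the largest M.

commercially pure titanium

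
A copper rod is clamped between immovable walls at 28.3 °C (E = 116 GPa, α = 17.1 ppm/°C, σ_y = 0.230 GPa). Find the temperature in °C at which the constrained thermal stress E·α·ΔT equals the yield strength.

144 °C

σ_y = 0.230 GPa = 230.0 MPa.
E·α·ΔT = 230.0 MPa ⇒ ΔT = 230.0 / (116.0×10³ × 17.1×10⁻⁶) = 116.0 K.
T = 28.3 + 116.0 = 144.3 °C.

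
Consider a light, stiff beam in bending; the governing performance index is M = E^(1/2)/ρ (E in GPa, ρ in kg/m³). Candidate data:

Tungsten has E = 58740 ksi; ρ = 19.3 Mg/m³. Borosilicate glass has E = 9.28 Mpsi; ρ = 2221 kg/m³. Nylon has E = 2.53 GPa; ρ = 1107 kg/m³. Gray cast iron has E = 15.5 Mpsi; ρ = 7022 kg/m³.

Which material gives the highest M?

borosilicate glass

Normalizing units and computing the index:
  tungsten: E = 405.0 GPa, ρ = 19300 kg/m³
  borosilicate glass: E = 63.98 GPa, ρ = 2221 kg/m³
  nylon: E = 2.530 GPa, ρ = 1107 kg/m³
  gray cast iron: E = 106.9 GPa, ρ = 7022 kg/m³
  borosilicate glass: M = 3.60×10⁻³
  gray cast iron: M = 1.47×10⁻³
  nylon: M = 1.44×10⁻³
  tungsten: M = 1.04×10⁻³
Borosilicate glass has the largest M.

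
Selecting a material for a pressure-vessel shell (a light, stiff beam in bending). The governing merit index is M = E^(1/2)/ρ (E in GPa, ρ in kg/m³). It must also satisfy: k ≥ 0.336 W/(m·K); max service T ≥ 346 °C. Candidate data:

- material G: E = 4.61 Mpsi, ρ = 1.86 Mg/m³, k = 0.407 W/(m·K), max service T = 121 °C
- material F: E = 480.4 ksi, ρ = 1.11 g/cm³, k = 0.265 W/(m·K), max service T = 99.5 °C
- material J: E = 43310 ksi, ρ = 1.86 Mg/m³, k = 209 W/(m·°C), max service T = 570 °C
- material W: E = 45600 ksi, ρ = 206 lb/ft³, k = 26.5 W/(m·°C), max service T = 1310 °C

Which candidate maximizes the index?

material J

Screen on constraints: k ≥ 0.336 W/(m·K); max service T ≥ 346 °C. Survivors: material J, material W.
Normalizing units and computing the index:
  material J: E = 298.6 GPa, ρ = 1860 kg/m³
  material W: E = 314.4 GPa, ρ = 3300 kg/m³
  material J: M = 9.29×10⁻³
  material W: M = 5.37×10⁻³
Material J ranks first.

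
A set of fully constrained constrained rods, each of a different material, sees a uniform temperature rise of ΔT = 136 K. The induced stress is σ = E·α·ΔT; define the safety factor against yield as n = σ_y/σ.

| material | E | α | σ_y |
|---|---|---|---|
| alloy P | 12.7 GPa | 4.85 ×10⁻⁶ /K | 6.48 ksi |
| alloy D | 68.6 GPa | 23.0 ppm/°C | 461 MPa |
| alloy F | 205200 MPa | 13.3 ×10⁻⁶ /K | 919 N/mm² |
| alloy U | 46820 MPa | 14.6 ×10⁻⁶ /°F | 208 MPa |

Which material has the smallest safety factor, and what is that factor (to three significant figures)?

alloy U, n = 1.24

In consistent units (E in GPa, α in ×10⁻⁶/K, σ_y in MPa):
  alloy P: E = 12.70, α = 4.85, σ_y = 44.68 → σ = 8.38 MPa, n = 5.33
  alloy D: E = 68.60, α = 23.0, σ_y = 461.0 → σ = 215 MPa, n = 2.15
  alloy F: E = 205.2, α = 13.3, σ_y = 919.0 → σ = 371 MPa, n = 2.48
  alloy U: E = 46.82, α = 26.3, σ_y = 208.0 → σ = 167 MPa, n = 1.24
Alloy U has the lowest safety factor, n = 1.24.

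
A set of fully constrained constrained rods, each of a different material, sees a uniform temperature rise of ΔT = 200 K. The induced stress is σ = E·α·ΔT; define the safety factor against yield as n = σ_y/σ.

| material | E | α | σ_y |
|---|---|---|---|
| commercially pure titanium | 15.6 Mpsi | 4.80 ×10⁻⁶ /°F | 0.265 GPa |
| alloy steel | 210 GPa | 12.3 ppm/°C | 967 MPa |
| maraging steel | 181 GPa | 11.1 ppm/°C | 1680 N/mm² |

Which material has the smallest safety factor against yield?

commercially pure titanium

Converting E to GPa, α to ×10⁻⁶/K, σ_y to MPa, then σ and n for each:
  commercially pure titanium: E = 107.6, α = 8.64, σ_y = 265.0 → σ = 186 MPa, n = 1.43
  alloy steel: E = 210.0, α = 12.3, σ_y = 967.0 → σ = 517 MPa, n = 1.87
  maraging steel: E = 181.0, α = 11.1, σ_y = 1680 → σ = 402 MPa, n = 4.18
The minimum is commercially pure titanium at n = 1.43.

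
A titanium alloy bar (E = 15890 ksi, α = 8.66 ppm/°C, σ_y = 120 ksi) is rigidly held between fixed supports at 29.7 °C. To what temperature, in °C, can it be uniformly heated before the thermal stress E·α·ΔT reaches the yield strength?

902 °C

E = 15890 ksi = 109.6 GPa.
σ_y = 120 ksi = 827.4 MPa.
E·α·ΔT = 827.4 MPa ⇒ ΔT = 827.4 / (109.6×10³ × 8.66×10⁻⁶) = 872.0 K.
T = 29.7 + 872.0 = 901.7 °C.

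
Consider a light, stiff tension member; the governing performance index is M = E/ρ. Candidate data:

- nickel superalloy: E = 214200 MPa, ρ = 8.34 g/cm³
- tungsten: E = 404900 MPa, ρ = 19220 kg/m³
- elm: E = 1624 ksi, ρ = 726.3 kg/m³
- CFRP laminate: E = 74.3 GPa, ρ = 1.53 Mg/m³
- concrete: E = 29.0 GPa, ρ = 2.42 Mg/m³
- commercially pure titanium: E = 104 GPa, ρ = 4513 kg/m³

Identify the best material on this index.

After converting to SI:
  nickel superalloy: E = 214.2 GPa, ρ = 8340 kg/m³
  tungsten: E = 404.9 GPa, ρ = 19220 kg/m³
  elm: E = 11.20 GPa, ρ = 726.3 kg/m³
  CFRP laminate: E = 74.30 GPa, ρ = 1530 kg/m³
  concrete: E = 29.00 GPa, ρ = 2420 kg/m³
  commercially pure titanium: E = 104.0 GPa, ρ = 4513 kg/m³
  CFRP laminate: M = 48.6 MN·m/kg
  nickel superalloy: M = 25.7 MN·m/kg
  commercially pure titanium: M = 23.0 MN·m/kg
  tungsten: M = 21.1 MN·m/kg
  elm: M = 15.4 MN·m/kg
  concrete: M = 12.0 MN·m/kg
Highest index: CFRP laminate.

CFRP laminate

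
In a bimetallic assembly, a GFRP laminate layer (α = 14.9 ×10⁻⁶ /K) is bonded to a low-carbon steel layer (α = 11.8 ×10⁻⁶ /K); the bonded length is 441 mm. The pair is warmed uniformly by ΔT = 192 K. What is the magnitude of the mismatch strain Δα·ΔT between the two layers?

5.95×10⁻⁴

Δα = |14.9 − 11.8|×10⁻⁶/K = 3.10×10⁻⁶/K.
Mismatch strain = Δα·ΔT = 3.10×10⁻⁶ × 192.0 = 5.95×10⁻⁴.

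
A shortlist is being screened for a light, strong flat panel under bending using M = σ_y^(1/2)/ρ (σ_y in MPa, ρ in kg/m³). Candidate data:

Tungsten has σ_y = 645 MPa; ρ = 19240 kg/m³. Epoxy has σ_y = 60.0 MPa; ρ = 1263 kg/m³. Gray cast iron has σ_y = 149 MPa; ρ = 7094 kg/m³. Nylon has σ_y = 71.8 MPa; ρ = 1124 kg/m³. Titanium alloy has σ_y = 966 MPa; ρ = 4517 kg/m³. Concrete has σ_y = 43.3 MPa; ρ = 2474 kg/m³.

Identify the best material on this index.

nylon

Evaluate M for each candidate:
  nylon: M = 7.54×10⁻³
  titanium alloy: M = 6.88×10⁻³
  epoxy: M = 6.13×10⁻³
  concrete: M = 2.66×10⁻³
  gray cast iron: M = 1.72×10⁻³
  tungsten: M = 1.32×10⁻³
Nylon ranks first.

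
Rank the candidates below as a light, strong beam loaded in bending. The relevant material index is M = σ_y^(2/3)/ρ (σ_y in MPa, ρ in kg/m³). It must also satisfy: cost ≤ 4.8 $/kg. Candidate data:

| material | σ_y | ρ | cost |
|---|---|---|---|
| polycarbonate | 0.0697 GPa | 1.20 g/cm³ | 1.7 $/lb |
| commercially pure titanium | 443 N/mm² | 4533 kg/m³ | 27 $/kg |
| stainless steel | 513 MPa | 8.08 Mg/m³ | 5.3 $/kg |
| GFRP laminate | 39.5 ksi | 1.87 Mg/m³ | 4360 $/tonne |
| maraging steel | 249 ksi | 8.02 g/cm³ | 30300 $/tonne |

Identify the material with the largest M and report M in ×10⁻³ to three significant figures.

GFRP laminate, M = 22.5×10⁻³

Screen on constraints: cost ≤ 4.8 $/kg. Survivors: polycarbonate, GFRP laminate.
After converting to SI:
  polycarbonate: σ_y = 69.70 MPa, ρ = 1200 kg/m³
  GFRP laminate: σ_y = 272.3 MPa, ρ = 1870 kg/m³
  GFRP laminate: M = 22.5×10⁻³
  polycarbonate: M = 14.1×10⁻³
GFRP laminate has the largest M.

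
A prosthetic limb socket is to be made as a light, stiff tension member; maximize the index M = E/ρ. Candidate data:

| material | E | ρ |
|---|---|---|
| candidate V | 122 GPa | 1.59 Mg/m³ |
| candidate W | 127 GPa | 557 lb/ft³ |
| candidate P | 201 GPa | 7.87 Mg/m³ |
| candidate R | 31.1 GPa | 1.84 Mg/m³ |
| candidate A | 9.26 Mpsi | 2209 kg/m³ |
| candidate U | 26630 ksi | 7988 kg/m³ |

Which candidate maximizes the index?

Putting every candidate on a common basis:
  candidate V: E = 122.0 GPa, ρ = 1590 kg/m³
  candidate W: E = 127.0 GPa, ρ = 8922 kg/m³
  candidate P: E = 201.0 GPa, ρ = 7870 kg/m³
  candidate R: E = 31.10 GPa, ρ = 1840 kg/m³
  candidate A: E = 63.85 GPa, ρ = 2209 kg/m³
  candidate U: E = 183.6 GPa, ρ = 7988 kg/m³
  candidate V: M = 76.7 MN·m/kg
  candidate A: M = 28.9 MN·m/kg
  candidate P: M = 25.5 MN·m/kg
  candidate U: M = 23.0 MN·m/kg
  candidate R: M = 16.9 MN·m/kg
  candidate W: M = 14.2 MN·m/kg
The maximum is for candidate V.

candidate V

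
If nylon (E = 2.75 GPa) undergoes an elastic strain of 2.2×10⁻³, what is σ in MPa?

σ = E·ε = 2750 MPa × 2.2×10⁻³ = 6.05 MPa.

6.05 MPa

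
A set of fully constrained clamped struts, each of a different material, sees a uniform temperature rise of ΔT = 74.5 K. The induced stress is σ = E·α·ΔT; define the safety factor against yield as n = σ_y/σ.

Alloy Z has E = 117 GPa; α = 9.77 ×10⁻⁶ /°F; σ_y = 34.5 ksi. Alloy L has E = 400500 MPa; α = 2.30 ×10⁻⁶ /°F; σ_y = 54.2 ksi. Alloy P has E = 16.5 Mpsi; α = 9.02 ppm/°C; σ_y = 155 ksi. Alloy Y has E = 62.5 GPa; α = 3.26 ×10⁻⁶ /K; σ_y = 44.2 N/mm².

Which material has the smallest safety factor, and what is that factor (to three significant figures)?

Per material, after unit conversion:
  alloy Z: E = 117.0, α = 17.6, σ_y = 237.9 → σ = 153 MPa, n = 1.55
  alloy L: E = 400.5, α = 4.14, σ_y = 373.7 → σ = 124 MPa, n = 3.03
  alloy P: E = 113.8, α = 9.02, σ_y = 1069 → σ = 76.4 MPa, n = 14.0
  alloy Y: E = 62.50, α = 3.26, σ_y = 44.20 → σ = 15.2 MPa, n = 2.91
The minimum is alloy Z at n = 1.55.

alloy Z, n = 1.55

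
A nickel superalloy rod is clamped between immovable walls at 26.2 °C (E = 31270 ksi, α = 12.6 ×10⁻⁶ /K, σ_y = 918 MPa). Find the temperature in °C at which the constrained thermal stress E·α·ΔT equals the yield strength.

E = 31270 ksi = 215.6 GPa.
E·α·ΔT = 918.0 MPa ⇒ ΔT = 918.0 / (215.6×10³ × 12.6×10⁻⁶) = 337.9 K.
T = 26.2 + 337.9 = 364.1 °C.

364 °C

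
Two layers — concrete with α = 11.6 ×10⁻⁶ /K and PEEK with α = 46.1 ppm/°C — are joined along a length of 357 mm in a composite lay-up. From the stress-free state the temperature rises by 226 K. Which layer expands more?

PEEK

α(concrete) = 11.6×10⁻⁶/K vs α(PEEK) = 46.1×10⁻⁶/K.
Higher α expands more for the same ΔT: PEEK.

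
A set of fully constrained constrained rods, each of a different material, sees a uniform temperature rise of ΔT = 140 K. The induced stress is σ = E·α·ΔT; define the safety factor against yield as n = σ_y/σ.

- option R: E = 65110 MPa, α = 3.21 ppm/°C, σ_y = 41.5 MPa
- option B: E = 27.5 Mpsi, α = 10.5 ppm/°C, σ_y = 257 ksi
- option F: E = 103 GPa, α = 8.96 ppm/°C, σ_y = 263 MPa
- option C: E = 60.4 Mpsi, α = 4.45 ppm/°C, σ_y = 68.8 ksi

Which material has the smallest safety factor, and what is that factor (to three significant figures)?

option R, n = 1.42

With everything in SI (GPa, ×10⁻⁶/K, MPa):
  option R: E = 65.11, α = 3.21, σ_y = 41.50 → σ = 29.3 MPa, n = 1.42
  option B: E = 189.6, α = 10.5, σ_y = 1772 → σ = 279 MPa, n = 6.36
  option F: E = 103.0, α = 8.96, σ_y = 263.0 → σ = 129 MPa, n = 2.04
  option C: E = 416.4, α = 4.45, σ_y = 474.4 → σ = 259 MPa, n = 1.83
Option R has the lowest safety factor, n = 1.42.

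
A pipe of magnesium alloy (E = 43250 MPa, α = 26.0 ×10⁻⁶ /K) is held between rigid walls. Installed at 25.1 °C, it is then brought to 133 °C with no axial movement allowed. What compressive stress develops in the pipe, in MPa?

E = 43250 MPa = 43.25 GPa.
ΔT = 107.9 K. Constrained thermal stress σ = E·α·ΔT = 43.25×10³ MPa × 26.0×10⁻⁶ × 107.9 = 121 MPa (compressive).

121 MPa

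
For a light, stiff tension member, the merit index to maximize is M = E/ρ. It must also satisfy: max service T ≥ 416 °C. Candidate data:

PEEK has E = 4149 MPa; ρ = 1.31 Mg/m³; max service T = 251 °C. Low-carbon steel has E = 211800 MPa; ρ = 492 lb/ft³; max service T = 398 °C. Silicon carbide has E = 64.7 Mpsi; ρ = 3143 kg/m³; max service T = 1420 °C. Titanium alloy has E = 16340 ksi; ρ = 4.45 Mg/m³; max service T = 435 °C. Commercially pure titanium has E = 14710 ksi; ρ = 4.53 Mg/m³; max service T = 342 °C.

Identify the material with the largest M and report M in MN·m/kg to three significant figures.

silicon carbide, M = 142 MN·m/kg

Screen on constraints: max service T ≥ 416 °C. Survivors: silicon carbide, titanium alloy.
In SI units:
  silicon carbide: E = 446.1 GPa, ρ = 3143 kg/m³
  titanium alloy: E = 112.7 GPa, ρ = 4450 kg/m³
  silicon carbide: M = 142 MN·m/kg
  titanium alloy: M = 25.3 MN·m/kg
Silicon carbide ranks first.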